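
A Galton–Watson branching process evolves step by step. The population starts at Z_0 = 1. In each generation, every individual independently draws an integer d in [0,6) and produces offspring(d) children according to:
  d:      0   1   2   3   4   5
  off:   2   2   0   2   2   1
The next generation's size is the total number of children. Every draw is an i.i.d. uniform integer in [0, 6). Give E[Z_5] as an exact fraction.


Outcome values over d=0..5: [2, 2, 0, 2, 2, 1]
Σy = 9, Σy² = 17, M = 6
μ = 9/6 = 3/2,  σ² = 17/6 − (3/2)² = 7/12
E[Z_0] = 1
E[Z_1] = 3/2·E[Z_0] = 3/2
E[Z_2] = 3/2·E[Z_1] = 9/4
E[Z_3] = 3/2·E[Z_2] = 27/8
E[Z_4] = 3/2·E[Z_3] = 81/16
E[Z_5] = 3/2·E[Z_4] = 243/32

243/32


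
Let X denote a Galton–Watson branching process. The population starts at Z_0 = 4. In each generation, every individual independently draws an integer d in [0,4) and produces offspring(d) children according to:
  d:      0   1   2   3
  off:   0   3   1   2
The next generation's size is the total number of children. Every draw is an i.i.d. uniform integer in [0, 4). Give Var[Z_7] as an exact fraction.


Outcome values over d=0..3: [0, 3, 1, 2]
Σy = 6, Σy² = 14, M = 4
μ = 6/4 = 3/2,  σ² = 14/4 − (3/2)² = 5/4
V_0 = 0, E_0 = 4
V_1 = 5/4·E_0 + (3/2)²·V_0 = 5;  E_1 = 6
V_2 = 5/4·E_1 + (3/2)²·V_1 = 75/4;  E_2 = 9
V_3 = 5/4·E_2 + (3/2)²·V_2 = 855/16;  E_3 = 27/2
V_4 = 5/4·E_3 + (3/2)²·V_3 = 8775/64;  E_4 = 81/4
V_5 = 5/4·E_4 + (3/2)²·V_4 = 85455/256;  E_5 = 243/8
V_6 = 5/4·E_5 + (3/2)²·V_5 = 807975/1024;  E_6 = 729/16
V_7 = 5/4·E_6 + (3/2)²·V_6 = 7505055/4096;  E_7 = 2187/32

7505055/4096


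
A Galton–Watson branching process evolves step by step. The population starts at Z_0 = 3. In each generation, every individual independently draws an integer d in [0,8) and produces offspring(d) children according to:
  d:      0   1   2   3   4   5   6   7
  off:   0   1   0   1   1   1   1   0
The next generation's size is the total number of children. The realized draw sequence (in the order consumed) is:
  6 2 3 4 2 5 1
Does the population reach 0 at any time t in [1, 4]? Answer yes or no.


gen 0: Z_0=3, draws=[6, 2, 3], offspring=[1, 0, 1], Z_1=2
gen 1: Z_1=2, draws=[4, 2], offspring=[1, 0], Z_2=1
gen 2: Z_2=1, draws=[5], offspring=[1], Z_3=1
gen 3: Z_3=1, draws=[1], offspring=[1], Z_4=1

no


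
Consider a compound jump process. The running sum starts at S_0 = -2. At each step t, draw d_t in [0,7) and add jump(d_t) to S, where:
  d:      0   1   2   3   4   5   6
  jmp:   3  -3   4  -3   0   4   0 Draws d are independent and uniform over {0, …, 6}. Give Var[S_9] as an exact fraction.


Outcome values over d=0..6: [3, -3, 4, -3, 0, 4, 0]
Σy = 5, Σy² = 59, M = 7
μ = 5/7 = 5/7,  σ² = 59/7 − (5/7)² = 388/49
Independent increments: Var[S_9] = 9·σ² = 9·(388/49) = 3492/49

3492/49


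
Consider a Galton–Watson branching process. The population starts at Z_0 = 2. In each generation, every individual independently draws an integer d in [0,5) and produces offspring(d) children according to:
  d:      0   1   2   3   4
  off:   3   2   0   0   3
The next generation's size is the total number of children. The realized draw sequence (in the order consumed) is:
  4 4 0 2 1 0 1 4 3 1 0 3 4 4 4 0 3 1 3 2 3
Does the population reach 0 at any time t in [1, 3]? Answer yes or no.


no

gen 0: Z_0=2, draws=[4, 4], offspring=[3, 3], Z_1=6
gen 1: Z_1=6, draws=[0, 2, 1, 0, 1, 4], offspring=[3, 0, 2, 3, 2, 3], Z_2=13
gen 2: Z_2=13, draws=[3, 1, 0, 3, 4, 4, 4, 0, 3, 1, 3, 2, 3], offspring=[0, 2, 3, 0, 3, 3, 3, 3, 0, 2, 0, 0, 0], Z_3=19


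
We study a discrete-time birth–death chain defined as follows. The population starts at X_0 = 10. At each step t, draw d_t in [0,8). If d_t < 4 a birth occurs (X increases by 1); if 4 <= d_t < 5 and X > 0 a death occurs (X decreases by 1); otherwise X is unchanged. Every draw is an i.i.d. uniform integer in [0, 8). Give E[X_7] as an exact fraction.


X can drop by at most 1 per step and X_0 = 10 > T = 7, so X_t >= 10 − t >= 3 > 0 for every t <= 7: the floor at 0 (the 'and X > 0' condition) never binds. Hence X_7 = X_0 + Σ_{t<7} Y_t with i.i.d. increments Y_t = y(d_t) ∈ {+1, −1, 0}.
Outcome values over d=0..7: [1, 1, 1, 1, -1, 0, 0, 0]
Σy = 3, Σy² = 5, M = 8
μ = 3/8 = 3/8,  σ² = 5/8 − (3/8)² = 31/64
E[X_7] = 10 + 7·(3/8) = 101/8

101/8


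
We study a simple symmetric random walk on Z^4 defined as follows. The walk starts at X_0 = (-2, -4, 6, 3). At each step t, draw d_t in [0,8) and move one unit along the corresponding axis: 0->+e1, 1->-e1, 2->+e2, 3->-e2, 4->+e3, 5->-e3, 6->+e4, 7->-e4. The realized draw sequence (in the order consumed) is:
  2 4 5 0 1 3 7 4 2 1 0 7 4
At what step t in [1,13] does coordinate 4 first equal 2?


7

t=0: X=(-2, -4, 6, 3), d=2 → +e2, X_1=(-2, -3, 6, 3)
t=1: X=(-2, -3, 6, 3), d=4 → +e3, X_2=(-2, -3, 7, 3)
t=2: X=(-2, -3, 7, 3), d=5 → -e3, X_3=(-2, -3, 6, 3)
t=3: X=(-2, -3, 6, 3), d=0 → +e1, X_4=(-1, -3, 6, 3)
t=4: X=(-1, -3, 6, 3), d=1 → -e1, X_5=(-2, -3, 6, 3)
t=5: X=(-2, -3, 6, 3), d=3 → -e2, X_6=(-2, -4, 6, 3)
t=6: X=(-2, -4, 6, 3), d=7 → -e4, X_7=(-2, -4, 6, 2)
t=7: X=(-2, -4, 6, 2), d=4 → +e3, X_8=(-2, -4, 7, 2)
t=8: X=(-2, -4, 7, 2), d=2 → +e2, X_9=(-2, -3, 7, 2)
t=9: X=(-2, -3, 7, 2), d=1 → -e1, X_10=(-3, -3, 7, 2)
t=10: X=(-3, -3, 7, 2), d=0 → +e1, X_11=(-2, -3, 7, 2)
t=11: X=(-2, -3, 7, 2), d=7 → -e4, X_12=(-2, -3, 7, 1)
t=12: X=(-2, -3, 7, 1), d=4 → +e3, X_13=(-2, -3, 8, 1)


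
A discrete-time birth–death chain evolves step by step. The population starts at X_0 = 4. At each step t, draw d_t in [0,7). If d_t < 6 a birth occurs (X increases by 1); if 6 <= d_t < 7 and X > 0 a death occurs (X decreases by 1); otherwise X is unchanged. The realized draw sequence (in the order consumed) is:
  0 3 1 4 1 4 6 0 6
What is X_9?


t=0: X=4, d=0 → birth, X_1=5
t=1: X=5, d=3 → birth, X_2=6
t=2: X=6, d=1 → birth, X_3=7
t=3: X=7, d=4 → birth, X_4=8
t=4: X=8, d=1 → birth, X_5=9
t=5: X=9, d=4 → birth, X_6=10
t=6: X=10, d=6 → death, X_7=9
t=7: X=9, d=0 → birth, X_8=10
t=8: X=10, d=6 → death, X_9=9

9


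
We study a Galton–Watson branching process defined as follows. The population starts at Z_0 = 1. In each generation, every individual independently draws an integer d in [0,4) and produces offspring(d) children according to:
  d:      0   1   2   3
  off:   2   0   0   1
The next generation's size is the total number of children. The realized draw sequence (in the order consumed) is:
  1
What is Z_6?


gen 0: Z_0=1, draws=[1], offspring=[0], Z_1=0
gen 1: Z_1=0, draws=[], offspring=[], Z_2=0
gen 2: Z_2=0, draws=[], offspring=[], Z_3=0
gen 3: Z_3=0, draws=[], offspring=[], Z_4=0
gen 4: Z_4=0, draws=[], offspring=[], Z_5=0
gen 5: Z_5=0, draws=[], offspring=[], Z_6=0

0


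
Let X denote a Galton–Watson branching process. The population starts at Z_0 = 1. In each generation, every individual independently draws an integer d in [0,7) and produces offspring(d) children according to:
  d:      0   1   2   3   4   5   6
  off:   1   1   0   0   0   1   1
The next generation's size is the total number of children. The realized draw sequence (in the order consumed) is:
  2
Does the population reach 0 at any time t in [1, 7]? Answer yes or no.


yes

gen 0: Z_0=1, draws=[2], offspring=[0], Z_1=0
gen 1: Z_1=0, draws=[], offspring=[], Z_2=0
gen 2: Z_2=0, draws=[], offspring=[], Z_3=0
gen 3: Z_3=0, draws=[], offspring=[], Z_4=0
gen 4: Z_4=0, draws=[], offspring=[], Z_5=0
gen 5: Z_5=0, draws=[], offspring=[], Z_6=0
gen 6: Z_6=0, draws=[], offspring=[], Z_7=0


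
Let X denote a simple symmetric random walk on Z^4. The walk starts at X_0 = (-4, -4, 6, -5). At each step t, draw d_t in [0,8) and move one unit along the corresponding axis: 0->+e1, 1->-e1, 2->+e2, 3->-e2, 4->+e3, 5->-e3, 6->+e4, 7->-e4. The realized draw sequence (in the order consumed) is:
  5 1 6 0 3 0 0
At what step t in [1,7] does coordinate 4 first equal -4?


3

t=0: X=(-4, -4, 6, -5), d=5 → -e3, X_1=(-4, -4, 5, -5)
t=1: X=(-4, -4, 5, -5), d=1 → -e1, X_2=(-5, -4, 5, -5)
t=2: X=(-5, -4, 5, -5), d=6 → +e4, X_3=(-5, -4, 5, -4)
t=3: X=(-5, -4, 5, -4), d=0 → +e1, X_4=(-4, -4, 5, -4)
t=4: X=(-4, -4, 5, -4), d=3 → -e2, X_5=(-4, -5, 5, -4)
t=5: X=(-4, -5, 5, -4), d=0 → +e1, X_6=(-3, -5, 5, -4)
t=6: X=(-3, -5, 5, -4), d=0 → +e1, X_7=(-2, -5, 5, -4)


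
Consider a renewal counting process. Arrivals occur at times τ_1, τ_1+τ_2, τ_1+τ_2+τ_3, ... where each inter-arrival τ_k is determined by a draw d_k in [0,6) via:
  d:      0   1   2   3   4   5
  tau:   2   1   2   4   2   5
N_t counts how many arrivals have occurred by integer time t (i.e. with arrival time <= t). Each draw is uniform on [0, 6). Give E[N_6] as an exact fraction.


Inter-arrival values over d=0..5: [2, 1, 2, 4, 2, 5]
Each d has probability 1/6, so the pmf of τ is: f(1) = 1/6, f(2) = 1/2, f(4) = 1/6, f(5) = 1/6
Renewal equation for m(n) = E[N_n]: condition on τ_1 = k (if k <= n, one arrival plus a fresh copy on the remaining n−k steps): m(n) = F(n) + Σ_{k<=n} f(k)·m(n−k), where F(n) = P(τ <= n) and m(0) = 0
m(1) = F(1) = 1/6
m(2) = F(2) + f(1)·m(1) = 2/3 + 1/6·1/6 = 25/36
m(3) = F(3) + f(1)·m(2) + f(2)·m(1) = 2/3 + 1/6·25/36 + 1/2·1/6 = 187/216
m(4) = F(4) + f(1)·m(3) + f(2)·m(2) = 5/6 + 1/6·187/216 + 1/2·25/36 = 1717/1296
m(5) = F(5) + f(1)·m(4) + f(2)·m(3) + f(4)·m(1) = 1 + 1/6·1717/1296 + 1/2·187/216 + 1/6·1/6 = 13075/7776
m(6) = F(6) + f(1)·m(5) + f(2)·m(4) + f(4)·m(2) + f(5)·m(1) = 1 + 1/6·13075/7776 + 1/2·1717/1296 + 1/6·25/36 + 1/6·1/6 = 97333/46656
E[N_6] = m(6) = 97333/46656

97333/46656


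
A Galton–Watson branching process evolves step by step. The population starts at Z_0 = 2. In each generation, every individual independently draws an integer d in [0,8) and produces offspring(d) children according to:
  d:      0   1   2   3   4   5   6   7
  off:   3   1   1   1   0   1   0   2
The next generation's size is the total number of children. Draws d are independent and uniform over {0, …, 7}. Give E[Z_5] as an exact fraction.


Outcome values over d=0..7: [3, 1, 1, 1, 0, 1, 0, 2]
Σy = 9, Σy² = 17, M = 8
μ = 9/8 = 9/8,  σ² = 17/8 − (9/8)² = 55/64
E[Z_0] = 2
E[Z_1] = 9/8·E[Z_0] = 9/4
E[Z_2] = 9/8·E[Z_1] = 81/32
E[Z_3] = 9/8·E[Z_2] = 729/256
E[Z_4] = 9/8·E[Z_3] = 6561/2048
E[Z_5] = 9/8·E[Z_4] = 59049/16384

59049/16384


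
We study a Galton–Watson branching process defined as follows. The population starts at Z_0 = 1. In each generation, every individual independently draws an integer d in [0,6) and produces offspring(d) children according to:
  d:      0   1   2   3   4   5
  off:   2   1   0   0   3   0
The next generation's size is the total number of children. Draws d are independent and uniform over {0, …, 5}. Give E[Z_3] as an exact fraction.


Outcome values over d=0..5: [2, 1, 0, 0, 3, 0]
Σy = 6, Σy² = 14, M = 6
μ = 6/6 = 1,  σ² = 14/6 − (1)² = 4/3
E[Z_0] = 1
E[Z_1] = 1·E[Z_0] = 1
E[Z_2] = 1·E[Z_1] = 1
E[Z_3] = 1·E[Z_2] = 1

1


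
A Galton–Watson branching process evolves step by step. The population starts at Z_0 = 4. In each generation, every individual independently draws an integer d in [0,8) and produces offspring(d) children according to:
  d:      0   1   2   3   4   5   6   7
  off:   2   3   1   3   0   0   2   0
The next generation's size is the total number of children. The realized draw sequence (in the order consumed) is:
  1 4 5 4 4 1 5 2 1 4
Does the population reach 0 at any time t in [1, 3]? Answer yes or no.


gen 0: Z_0=4, draws=[1, 4, 5, 4], offspring=[3, 0, 0, 0], Z_1=3
gen 1: Z_1=3, draws=[4, 1, 5], offspring=[0, 3, 0], Z_2=3
gen 2: Z_2=3, draws=[2, 1, 4], offspring=[1, 3, 0], Z_3=4

no


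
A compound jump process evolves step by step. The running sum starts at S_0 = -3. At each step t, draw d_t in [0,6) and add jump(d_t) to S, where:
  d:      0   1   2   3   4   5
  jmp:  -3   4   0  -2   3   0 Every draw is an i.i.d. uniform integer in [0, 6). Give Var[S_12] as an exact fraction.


224/3

Outcome values over d=0..5: [-3, 4, 0, -2, 3, 0]
Σy = 2, Σy² = 38, M = 6
μ = 2/6 = 1/3,  σ² = 38/6 − (1/3)² = 56/9
Independent increments: Var[S_12] = 12·σ² = 12·(56/9) = 224/3


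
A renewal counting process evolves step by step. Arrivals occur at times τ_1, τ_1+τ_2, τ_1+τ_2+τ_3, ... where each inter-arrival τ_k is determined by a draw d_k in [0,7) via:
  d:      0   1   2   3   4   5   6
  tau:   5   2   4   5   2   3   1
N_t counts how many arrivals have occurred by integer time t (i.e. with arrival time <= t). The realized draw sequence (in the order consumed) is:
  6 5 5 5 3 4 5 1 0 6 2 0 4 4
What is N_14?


4

draw d_1=6: τ_1=1, arrival time A_1=1
draw d_2=5: τ_2=3, arrival time A_2=4
draw d_3=5: τ_3=3, arrival time A_3=7
draw d_4=5: τ_4=3, arrival time A_4=10
draw d_5=3: τ_5=5, arrival time A_5=15
draw d_6=4: τ_6=2, arrival time A_6=17
draw d_7=5: τ_7=3, arrival time A_7=20
draw d_8=1: τ_8=2, arrival time A_8=22
draw d_9=0: τ_9=5, arrival time A_9=27
draw d_10=6: τ_10=1, arrival time A_10=28
draw d_11=2: τ_11=4, arrival time A_11=32
draw d_12=0: τ_12=5, arrival time A_12=37
draw d_13=4: τ_13=2, arrival time A_13=39
draw d_14=4: τ_14=2, arrival time A_14=41
N_t over t=0..14: 0:0 1:1 2:1 3:1 4:2 5:2 6:2 7:3 8:3 9:3 10:4 11:4 12:4 13:4 14:4


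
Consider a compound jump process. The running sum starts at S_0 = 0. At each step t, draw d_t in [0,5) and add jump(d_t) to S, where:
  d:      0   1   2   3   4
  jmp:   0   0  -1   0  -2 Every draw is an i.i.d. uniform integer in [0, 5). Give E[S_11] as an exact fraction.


-33/5

Outcome values over d=0..4: [0, 0, -1, 0, -2]
Σy = -3, Σy² = 5, M = 5
μ = -3/5 = -3/5,  σ² = 5/5 − (-3/5)² = 16/25
E[S_11] = 0 + 11·(-3/5) = -33/5


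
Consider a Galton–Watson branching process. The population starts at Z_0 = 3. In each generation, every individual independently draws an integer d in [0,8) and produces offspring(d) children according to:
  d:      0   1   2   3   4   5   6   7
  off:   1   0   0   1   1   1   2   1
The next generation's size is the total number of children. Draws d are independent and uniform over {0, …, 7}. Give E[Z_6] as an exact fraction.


352947/262144

Outcome values over d=0..7: [1, 0, 0, 1, 1, 1, 2, 1]
Σy = 7, Σy² = 9, M = 8
μ = 7/8 = 7/8,  σ² = 9/8 − (7/8)² = 23/64
E[Z_0] = 3
E[Z_1] = 7/8·E[Z_0] = 21/8
E[Z_2] = 7/8·E[Z_1] = 147/64
E[Z_3] = 7/8·E[Z_2] = 1029/512
E[Z_4] = 7/8·E[Z_3] = 7203/4096
E[Z_5] = 7/8·E[Z_4] = 50421/32768
E[Z_6] = 7/8·E[Z_5] = 352947/262144


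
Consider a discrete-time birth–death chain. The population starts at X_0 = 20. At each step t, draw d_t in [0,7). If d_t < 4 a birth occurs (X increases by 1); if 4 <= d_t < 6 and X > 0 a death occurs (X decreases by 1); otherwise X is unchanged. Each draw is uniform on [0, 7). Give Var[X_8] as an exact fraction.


X can drop by at most 1 per step and X_0 = 20 > T = 8, so X_t >= 20 − t >= 12 > 0 for every t <= 8: the floor at 0 (the 'and X > 0' condition) never binds. Hence X_8 = X_0 + Σ_{t<8} Y_t with i.i.d. increments Y_t = y(d_t) ∈ {+1, −1, 0}.
Outcome values over d=0..6: [1, 1, 1, 1, -1, -1, 0]
Σy = 2, Σy² = 6, M = 7
μ = 2/7 = 2/7,  σ² = 6/7 − (2/7)² = 38/49
Independent increments: Var[X_8] = 8·σ² = 8·(38/49) = 304/49

304/49


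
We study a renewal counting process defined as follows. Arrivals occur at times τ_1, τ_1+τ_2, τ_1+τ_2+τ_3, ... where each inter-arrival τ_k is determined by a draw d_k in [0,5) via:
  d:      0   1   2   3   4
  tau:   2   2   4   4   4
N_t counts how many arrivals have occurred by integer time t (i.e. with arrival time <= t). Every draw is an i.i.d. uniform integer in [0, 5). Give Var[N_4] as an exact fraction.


84/625

Inter-arrival values over d=0..4: [2, 2, 4, 4, 4]
Each d has probability 1/5, so the pmf of τ is: f(2) = 2/5, f(4) = 3/5
Let p_n(j) = P(N_n = j), with p_0 = [1]. Condition on τ_1: p_n(0) = P(τ > n), and for j >= 1, p_n(j) = Σ_{k<=n} f(k)·p_{n−k}(j−1)
p_1 = [1]  (j = 0)
p_2 = [3/5, 2/5]  (j = 0..1)
p_3 = [3/5, 2/5]  (j = 0..1)
p_4 = [0, 21/25, 4/25]  (j = 0..2)
E[N_4] = Σ j·p_4(j) = 29/25;  E[N_4²] = Σ j²·p_4(j) = 37/25
Var[N_4] = 37/25 − (29/25)² = 84/625


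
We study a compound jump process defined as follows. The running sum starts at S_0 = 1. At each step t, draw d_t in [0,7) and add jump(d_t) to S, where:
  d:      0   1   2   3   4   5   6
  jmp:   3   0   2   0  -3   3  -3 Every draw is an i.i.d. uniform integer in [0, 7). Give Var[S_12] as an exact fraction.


3312/49

Outcome values over d=0..6: [3, 0, 2, 0, -3, 3, -3]
Σy = 2, Σy² = 40, M = 7
μ = 2/7 = 2/7,  σ² = 40/7 − (2/7)² = 276/49
Independent increments: Var[S_12] = 12·σ² = 12·(276/49) = 3312/49


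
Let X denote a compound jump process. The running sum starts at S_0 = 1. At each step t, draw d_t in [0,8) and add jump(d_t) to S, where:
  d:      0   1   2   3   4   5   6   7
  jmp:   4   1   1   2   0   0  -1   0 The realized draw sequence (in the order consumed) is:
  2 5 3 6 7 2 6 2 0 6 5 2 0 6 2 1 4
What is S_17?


t=0: S=1, d=2, jump=1, S_1=2
t=1: S=2, d=5, jump=0, S_2=2
t=2: S=2, d=3, jump=2, S_3=4
t=3: S=4, d=6, jump=-1, S_4=3
t=4: S=3, d=7, jump=0, S_5=3
t=5: S=3, d=2, jump=1, S_6=4
t=6: S=4, d=6, jump=-1, S_7=3
t=7: S=3, d=2, jump=1, S_8=4
t=8: S=4, d=0, jump=4, S_9=8
t=9: S=8, d=6, jump=-1, S_10=7
t=10: S=7, d=5, jump=0, S_11=7
t=11: S=7, d=2, jump=1, S_12=8
t=12: S=8, d=0, jump=4, S_13=12
t=13: S=12, d=6, jump=-1, S_14=11
t=14: S=11, d=2, jump=1, S_15=12
t=15: S=12, d=1, jump=1, S_16=13
t=16: S=13, d=4, jump=0, S_17=13

13


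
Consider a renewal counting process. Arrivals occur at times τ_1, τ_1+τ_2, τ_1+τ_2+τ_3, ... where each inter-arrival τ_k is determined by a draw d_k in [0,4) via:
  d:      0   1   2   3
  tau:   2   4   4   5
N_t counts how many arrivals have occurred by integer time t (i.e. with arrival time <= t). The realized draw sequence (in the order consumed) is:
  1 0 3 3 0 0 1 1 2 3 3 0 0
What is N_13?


3

draw d_1=1: τ_1=4, arrival time A_1=4
draw d_2=0: τ_2=2, arrival time A_2=6
draw d_3=3: τ_3=5, arrival time A_3=11
draw d_4=3: τ_4=5, arrival time A_4=16
draw d_5=0: τ_5=2, arrival time A_5=18
draw d_6=0: τ_6=2, arrival time A_6=20
draw d_7=1: τ_7=4, arrival time A_7=24
draw d_8=1: τ_8=4, arrival time A_8=28
draw d_9=2: τ_9=4, arrival time A_9=32
draw d_10=3: τ_10=5, arrival time A_10=37
draw d_11=3: τ_11=5, arrival time A_11=42
draw d_12=0: τ_12=2, arrival time A_12=44
draw d_13=0: τ_13=2, arrival time A_13=46
N_t over t=0..13: 0:0 1:0 2:0 3:0 4:1 5:1 6:2 7:2 8:2 9:2 10:2 11:3 12:3 13:3


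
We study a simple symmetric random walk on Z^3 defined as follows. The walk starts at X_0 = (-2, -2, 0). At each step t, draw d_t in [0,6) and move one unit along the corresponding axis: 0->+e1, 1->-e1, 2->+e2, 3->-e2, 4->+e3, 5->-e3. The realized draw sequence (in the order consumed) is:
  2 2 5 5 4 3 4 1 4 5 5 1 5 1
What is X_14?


(-5, -1, -2)

t=0: X=(-2, -2, 0), d=2 → +e2, X_1=(-2, -1, 0)
t=1: X=(-2, -1, 0), d=2 → +e2, X_2=(-2, 0, 0)
t=2: X=(-2, 0, 0), d=5 → -e3, X_3=(-2, 0, -1)
t=3: X=(-2, 0, -1), d=5 → -e3, X_4=(-2, 0, -2)
t=4: X=(-2, 0, -2), d=4 → +e3, X_5=(-2, 0, -1)
t=5: X=(-2, 0, -1), d=3 → -e2, X_6=(-2, -1, -1)
t=6: X=(-2, -1, -1), d=4 → +e3, X_7=(-2, -1, 0)
t=7: X=(-2, -1, 0), d=1 → -e1, X_8=(-3, -1, 0)
t=8: X=(-3, -1, 0), d=4 → +e3, X_9=(-3, -1, 1)
t=9: X=(-3, -1, 1), d=5 → -e3, X_10=(-3, -1, 0)
t=10: X=(-3, -1, 0), d=5 → -e3, X_11=(-3, -1, -1)
t=11: X=(-3, -1, -1), d=1 → -e1, X_12=(-4, -1, -1)
t=12: X=(-4, -1, -1), d=5 → -e3, X_13=(-4, -1, -2)
t=13: X=(-4, -1, -2), d=1 → -e1, X_14=(-5, -1, -2)


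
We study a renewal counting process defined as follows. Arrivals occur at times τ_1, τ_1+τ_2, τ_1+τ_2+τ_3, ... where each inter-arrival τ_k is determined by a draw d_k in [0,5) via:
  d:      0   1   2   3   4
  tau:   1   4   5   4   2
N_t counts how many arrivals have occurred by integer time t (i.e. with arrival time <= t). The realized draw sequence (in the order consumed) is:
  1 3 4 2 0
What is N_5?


draw d_1=1: τ_1=4, arrival time A_1=4
draw d_2=3: τ_2=4, arrival time A_2=8
draw d_3=4: τ_3=2, arrival time A_3=10
draw d_4=2: τ_4=5, arrival time A_4=15
draw d_5=0: τ_5=1, arrival time A_5=16
N_t over t=0..5: 0:0 1:0 2:0 3:0 4:1 5:1

1


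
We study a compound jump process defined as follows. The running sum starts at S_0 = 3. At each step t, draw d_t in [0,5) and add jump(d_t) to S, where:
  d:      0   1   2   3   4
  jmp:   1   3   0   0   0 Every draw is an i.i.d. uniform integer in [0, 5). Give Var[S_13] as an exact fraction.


442/25

Outcome values over d=0..4: [1, 3, 0, 0, 0]
Σy = 4, Σy² = 10, M = 5
μ = 4/5 = 4/5,  σ² = 10/5 − (4/5)² = 34/25
Independent increments: Var[S_13] = 13·σ² = 13·(34/25) = 442/25


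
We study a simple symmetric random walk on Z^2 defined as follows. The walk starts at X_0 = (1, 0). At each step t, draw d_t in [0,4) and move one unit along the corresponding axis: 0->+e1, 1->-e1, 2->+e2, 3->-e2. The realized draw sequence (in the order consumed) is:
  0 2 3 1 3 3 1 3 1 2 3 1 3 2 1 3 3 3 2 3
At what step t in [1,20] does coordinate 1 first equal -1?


9

t=0: X=(1, 0), d=0 → +e1, X_1=(2, 0)
t=1: X=(2, 0), d=2 → +e2, X_2=(2, 1)
t=2: X=(2, 1), d=3 → -e2, X_3=(2, 0)
t=3: X=(2, 0), d=1 → -e1, X_4=(1, 0)
t=4: X=(1, 0), d=3 → -e2, X_5=(1, -1)
t=5: X=(1, -1), d=3 → -e2, X_6=(1, -2)
t=6: X=(1, -2), d=1 → -e1, X_7=(0, -2)
t=7: X=(0, -2), d=3 → -e2, X_8=(0, -3)
t=8: X=(0, -3), d=1 → -e1, X_9=(-1, -3)
t=9: X=(-1, -3), d=2 → +e2, X_10=(-1, -2)
t=10: X=(-1, -2), d=3 → -e2, X_11=(-1, -3)
t=11: X=(-1, -3), d=1 → -e1, X_12=(-2, -3)
t=12: X=(-2, -3), d=3 → -e2, X_13=(-2, -4)
t=13: X=(-2, -4), d=2 → +e2, X_14=(-2, -3)
t=14: X=(-2, -3), d=1 → -e1, X_15=(-3, -3)
t=15: X=(-3, -3), d=3 → -e2, X_16=(-3, -4)
t=16: X=(-3, -4), d=3 → -e2, X_17=(-3, -5)
t=17: X=(-3, -5), d=3 → -e2, X_18=(-3, -6)
t=18: X=(-3, -6), d=2 → +e2, X_19=(-3, -5)
t=19: X=(-3, -5), d=3 → -e2, X_20=(-3, -6)


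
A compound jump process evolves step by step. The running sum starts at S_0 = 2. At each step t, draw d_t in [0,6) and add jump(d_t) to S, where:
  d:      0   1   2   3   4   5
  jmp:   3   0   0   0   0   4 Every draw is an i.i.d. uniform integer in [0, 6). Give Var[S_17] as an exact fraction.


Outcome values over d=0..5: [3, 0, 0, 0, 0, 4]
Σy = 7, Σy² = 25, M = 6
μ = 7/6 = 7/6,  σ² = 25/6 − (7/6)² = 101/36
Independent increments: Var[S_17] = 17·σ² = 17·(101/36) = 1717/36

1717/36


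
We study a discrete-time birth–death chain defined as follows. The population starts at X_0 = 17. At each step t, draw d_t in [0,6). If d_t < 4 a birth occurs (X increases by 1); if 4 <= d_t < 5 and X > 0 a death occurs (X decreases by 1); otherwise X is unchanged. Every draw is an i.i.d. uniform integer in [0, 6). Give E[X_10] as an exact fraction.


22

X can drop by at most 1 per step and X_0 = 17 > T = 10, so X_t >= 17 − t >= 7 > 0 for every t <= 10: the floor at 0 (the 'and X > 0' condition) never binds. Hence X_10 = X_0 + Σ_{t<10} Y_t with i.i.d. increments Y_t = y(d_t) ∈ {+1, −1, 0}.
Outcome values over d=0..5: [1, 1, 1, 1, -1, 0]
Σy = 3, Σy² = 5, M = 6
μ = 3/6 = 1/2,  σ² = 5/6 − (1/2)² = 7/12
E[X_10] = 17 + 10·(1/2) = 22


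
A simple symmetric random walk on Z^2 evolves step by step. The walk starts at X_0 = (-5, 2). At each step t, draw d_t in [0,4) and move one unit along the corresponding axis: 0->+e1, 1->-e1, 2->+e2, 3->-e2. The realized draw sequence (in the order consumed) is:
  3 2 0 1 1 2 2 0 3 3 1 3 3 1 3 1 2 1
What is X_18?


t=0: X=(-5, 2), d=3 → -e2, X_1=(-5, 1)
t=1: X=(-5, 1), d=2 → +e2, X_2=(-5, 2)
t=2: X=(-5, 2), d=0 → +e1, X_3=(-4, 2)
t=3: X=(-4, 2), d=1 → -e1, X_4=(-5, 2)
t=4: X=(-5, 2), d=1 → -e1, X_5=(-6, 2)
t=5: X=(-6, 2), d=2 → +e2, X_6=(-6, 3)
t=6: X=(-6, 3), d=2 → +e2, X_7=(-6, 4)
t=7: X=(-6, 4), d=0 → +e1, X_8=(-5, 4)
t=8: X=(-5, 4), d=3 → -e2, X_9=(-5, 3)
t=9: X=(-5, 3), d=3 → -e2, X_10=(-5, 2)
t=10: X=(-5, 2), d=1 → -e1, X_11=(-6, 2)
t=11: X=(-6, 2), d=3 → -e2, X_12=(-6, 1)
t=12: X=(-6, 1), d=3 → -e2, X_13=(-6, 0)
t=13: X=(-6, 0), d=1 → -e1, X_14=(-7, 0)
t=14: X=(-7, 0), d=3 → -e2, X_15=(-7, -1)
t=15: X=(-7, -1), d=1 → -e1, X_16=(-8, -1)
t=16: X=(-8, -1), d=2 → +e2, X_17=(-8, 0)
t=17: X=(-8, 0), d=1 → -e1, X_18=(-9, 0)

(-9, 0)


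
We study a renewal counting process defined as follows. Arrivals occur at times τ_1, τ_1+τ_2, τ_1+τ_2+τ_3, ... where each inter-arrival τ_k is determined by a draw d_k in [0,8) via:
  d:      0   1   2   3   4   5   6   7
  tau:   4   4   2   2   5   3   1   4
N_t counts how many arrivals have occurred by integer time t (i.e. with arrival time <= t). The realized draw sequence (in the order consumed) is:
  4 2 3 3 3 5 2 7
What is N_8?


2

draw d_1=4: τ_1=5, arrival time A_1=5
draw d_2=2: τ_2=2, arrival time A_2=7
draw d_3=3: τ_3=2, arrival time A_3=9
draw d_4=3: τ_4=2, arrival time A_4=11
draw d_5=3: τ_5=2, arrival time A_5=13
draw d_6=5: τ_6=3, arrival time A_6=16
draw d_7=2: τ_7=2, arrival time A_7=18
draw d_8=7: τ_8=4, arrival time A_8=22
N_t over t=0..8: 0:0 1:0 2:0 3:0 4:0 5:1 6:1 7:2 8:2


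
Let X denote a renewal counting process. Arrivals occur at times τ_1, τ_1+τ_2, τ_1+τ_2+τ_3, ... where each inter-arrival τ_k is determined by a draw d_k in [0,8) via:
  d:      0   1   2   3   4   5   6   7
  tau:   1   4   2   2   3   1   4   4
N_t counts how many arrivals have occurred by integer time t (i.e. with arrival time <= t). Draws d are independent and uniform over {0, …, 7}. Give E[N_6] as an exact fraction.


8553/4096

Inter-arrival values over d=0..7: [1, 4, 2, 2, 3, 1, 4, 4]
Each d has probability 1/8, so the pmf of τ is: f(1) = 1/4, f(2) = 1/4, f(3) = 1/8, f(4) = 3/8
Renewal equation for m(n) = E[N_n]: condition on τ_1 = k (if k <= n, one arrival plus a fresh copy on the remaining n−k steps): m(n) = F(n) + Σ_{k<=n} f(k)·m(n−k), where F(n) = P(τ <= n) and m(0) = 0
m(1) = F(1) = 1/4
m(2) = F(2) + f(1)·m(1) = 1/2 + 1/4·1/4 = 9/16
m(3) = F(3) + f(1)·m(2) + f(2)·m(1) = 5/8 + 1/4·9/16 + 1/4·1/4 = 53/64
m(4) = F(4) + f(1)·m(3) + f(2)·m(2) + f(3)·m(1) = 1 + 1/4·53/64 + 1/4·9/16 + 1/8·1/4 = 353/256
m(5) = F(5) + f(1)·m(4) + f(2)·m(3) + f(3)·m(2) + f(4)·m(1) = 1 + 1/4·353/256 + 1/4·53/64 + 1/8·9/16 + 3/8·1/4 = 1757/1024
m(6) = F(6) + f(1)·m(5) + f(2)·m(4) + f(3)·m(3) + f(4)·m(2) = 1 + 1/4·1757/1024 + 1/4·353/256 + 1/8·53/64 + 3/8·9/16 = 8553/4096
E[N_6] = m(6) = 8553/4096


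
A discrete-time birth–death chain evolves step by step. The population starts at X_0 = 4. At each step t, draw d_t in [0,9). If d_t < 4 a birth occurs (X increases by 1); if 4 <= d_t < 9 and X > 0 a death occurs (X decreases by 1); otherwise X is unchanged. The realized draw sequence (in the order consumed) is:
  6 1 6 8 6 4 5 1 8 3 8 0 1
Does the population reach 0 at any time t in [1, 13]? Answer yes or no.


yes

t=0: X=4, d=6 → death, X_1=3
t=1: X=3, d=1 → birth, X_2=4
t=2: X=4, d=6 → death, X_3=3
t=3: X=3, d=8 → death, X_4=2
t=4: X=2, d=6 → death, X_5=1
t=5: X=1, d=4 → death, X_6=0
t=6: X=0, d=5 → hold, X_7=0
t=7: X=0, d=1 → birth, X_8=1
t=8: X=1, d=8 → death, X_9=0
t=9: X=0, d=3 → birth, X_10=1
t=10: X=1, d=8 → death, X_11=0
t=11: X=0, d=0 → birth, X_12=1
t=12: X=1, d=1 → birth, X_13=2


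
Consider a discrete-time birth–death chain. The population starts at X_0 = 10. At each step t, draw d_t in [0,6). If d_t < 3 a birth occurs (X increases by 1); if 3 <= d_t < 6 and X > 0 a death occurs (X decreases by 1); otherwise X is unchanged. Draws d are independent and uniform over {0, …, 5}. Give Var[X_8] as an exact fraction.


8

X can drop by at most 1 per step and X_0 = 10 > T = 8, so X_t >= 10 − t >= 2 > 0 for every t <= 8: the floor at 0 (the 'and X > 0' condition) never binds. Hence X_8 = X_0 + Σ_{t<8} Y_t with i.i.d. increments Y_t = y(d_t) ∈ {+1, −1, 0}.
Outcome values over d=0..5: [1, 1, 1, -1, -1, -1]
Σy = 0, Σy² = 6, M = 6
μ = 0/6 = 0,  σ² = 6/6 − (0)² = 1
Independent increments: Var[X_8] = 8·σ² = 8·(1) = 8


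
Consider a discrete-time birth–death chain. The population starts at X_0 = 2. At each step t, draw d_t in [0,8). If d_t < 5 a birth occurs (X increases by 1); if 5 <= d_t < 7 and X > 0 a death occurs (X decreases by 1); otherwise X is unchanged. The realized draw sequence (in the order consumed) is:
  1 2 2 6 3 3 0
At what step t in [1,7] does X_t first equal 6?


6

t=0: X=2, d=1 → birth, X_1=3
t=1: X=3, d=2 → birth, X_2=4
t=2: X=4, d=2 → birth, X_3=5
t=3: X=5, d=6 → death, X_4=4
t=4: X=4, d=3 → birth, X_5=5
t=5: X=5, d=3 → birth, X_6=6
t=6: X=6, d=0 → birth, X_7=7


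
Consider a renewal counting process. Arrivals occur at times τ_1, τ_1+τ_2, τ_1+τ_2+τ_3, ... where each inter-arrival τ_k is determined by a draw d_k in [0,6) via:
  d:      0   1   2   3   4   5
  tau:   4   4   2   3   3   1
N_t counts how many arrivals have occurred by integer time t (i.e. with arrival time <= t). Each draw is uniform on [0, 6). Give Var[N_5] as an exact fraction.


Inter-arrival values over d=0..5: [4, 4, 2, 3, 3, 1]
Each d has probability 1/6, so the pmf of τ is: f(1) = 1/6, f(2) = 1/6, f(3) = 1/3, f(4) = 1/3
Let p_n(j) = P(N_n = j), with p_0 = [1]. Condition on τ_1: p_n(0) = P(τ > n), and for j >= 1, p_n(j) = Σ_{k<=n} f(k)·p_{n−k}(j−1)
p_1 = [5/6, 1/6]  (j = 0..1)
p_2 = [2/3, 11/36, 1/36]  (j = 0..2)
p_3 = [1/3, 7/12, 17/216, 1/216]  (j = 0..3)
p_4 = [0, 7/9, 11/54, 23/1296, 1/1296]  (j = 0..4)
p_5 = [0, 5/9, 83/216, 73/1296, 29/7776, 1/7776]  (j = 0..5)
E[N_5] = Σ j·p_5(j) = 11731/7776;  E[N_5²] = Σ j²·p_5(j) = 6901/2592
Var[N_5] = 6901/2592 − (11731/7776)² = 23370167/60466176

23370167/60466176


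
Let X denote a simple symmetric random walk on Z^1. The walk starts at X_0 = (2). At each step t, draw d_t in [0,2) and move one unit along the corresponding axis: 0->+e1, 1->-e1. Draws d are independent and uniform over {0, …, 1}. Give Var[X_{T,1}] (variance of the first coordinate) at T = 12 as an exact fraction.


Outcome values over d=0..1: [1, -1]
Σy = 0, Σy² = 2, M = 2
μ = 0/2 = 0,  σ² = 2/2 − (0)² = 1
Independent increments: Var[X_12] = 12·σ² = 12·(1) = 12

12


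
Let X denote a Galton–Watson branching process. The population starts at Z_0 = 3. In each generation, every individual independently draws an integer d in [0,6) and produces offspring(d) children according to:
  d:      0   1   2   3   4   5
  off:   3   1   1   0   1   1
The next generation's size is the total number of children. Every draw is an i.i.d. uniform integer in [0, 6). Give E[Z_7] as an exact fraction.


823543/93312

Outcome values over d=0..5: [3, 1, 1, 0, 1, 1]
Σy = 7, Σy² = 13, M = 6
μ = 7/6 = 7/6,  σ² = 13/6 − (7/6)² = 29/36
E[Z_0] = 3
E[Z_1] = 7/6·E[Z_0] = 7/2
E[Z_2] = 7/6·E[Z_1] = 49/12
E[Z_3] = 7/6·E[Z_2] = 343/72
E[Z_4] = 7/6·E[Z_3] = 2401/432
E[Z_5] = 7/6·E[Z_4] = 16807/2592
E[Z_6] = 7/6·E[Z_5] = 117649/15552
E[Z_7] = 7/6·E[Z_6] = 823543/93312


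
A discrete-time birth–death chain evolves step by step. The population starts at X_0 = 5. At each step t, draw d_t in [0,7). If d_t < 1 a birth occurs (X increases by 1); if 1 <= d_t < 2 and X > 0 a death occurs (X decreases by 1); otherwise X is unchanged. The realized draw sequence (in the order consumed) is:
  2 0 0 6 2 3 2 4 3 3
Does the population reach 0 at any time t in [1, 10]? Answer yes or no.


t=0: X=5, d=2 → hold, X_1=5
t=1: X=5, d=0 → birth, X_2=6
t=2: X=6, d=0 → birth, X_3=7
t=3: X=7, d=6 → hold, X_4=7
t=4: X=7, d=2 → hold, X_5=7
t=5: X=7, d=3 → hold, X_6=7
t=6: X=7, d=2 → hold, X_7=7
t=7: X=7, d=4 → hold, X_8=7
t=8: X=7, d=3 → hold, X_9=7
t=9: X=7, d=3 → hold, X_10=7

no


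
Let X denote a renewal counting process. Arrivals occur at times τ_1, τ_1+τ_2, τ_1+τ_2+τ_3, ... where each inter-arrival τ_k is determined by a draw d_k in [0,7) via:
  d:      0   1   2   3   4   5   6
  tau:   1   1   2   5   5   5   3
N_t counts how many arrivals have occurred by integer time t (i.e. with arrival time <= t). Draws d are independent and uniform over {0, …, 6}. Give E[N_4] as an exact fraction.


2165/2401

Inter-arrival values over d=0..6: [1, 1, 2, 5, 5, 5, 3]
Each d has probability 1/7, so the pmf of τ is: f(1) = 2/7, f(2) = 1/7, f(3) = 1/7, f(5) = 3/7
Renewal equation for m(n) = E[N_n]: condition on τ_1 = k (if k <= n, one arrival plus a fresh copy on the remaining n−k steps): m(n) = F(n) + Σ_{k<=n} f(k)·m(n−k), where F(n) = P(τ <= n) and m(0) = 0
m(1) = F(1) = 2/7
m(2) = F(2) + f(1)·m(1) = 3/7 + 2/7·2/7 = 25/49
m(3) = F(3) + f(1)·m(2) + f(2)·m(1) = 4/7 + 2/7·25/49 + 1/7·2/7 = 260/343
m(4) = F(4) + f(1)·m(3) + f(2)·m(2) + f(3)·m(1) = 4/7 + 2/7·260/343 + 1/7·25/49 + 1/7·2/7 = 2165/2401
E[N_4] = m(4) = 2165/2401


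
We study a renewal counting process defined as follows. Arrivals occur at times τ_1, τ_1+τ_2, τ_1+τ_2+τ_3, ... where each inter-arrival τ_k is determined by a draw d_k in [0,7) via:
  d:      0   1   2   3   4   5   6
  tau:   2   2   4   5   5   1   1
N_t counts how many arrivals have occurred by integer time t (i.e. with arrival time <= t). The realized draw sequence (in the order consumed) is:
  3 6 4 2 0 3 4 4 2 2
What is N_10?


2

draw d_1=3: τ_1=5, arrival time A_1=5
draw d_2=6: τ_2=1, arrival time A_2=6
draw d_3=4: τ_3=5, arrival time A_3=11
draw d_4=2: τ_4=4, arrival time A_4=15
draw d_5=0: τ_5=2, arrival time A_5=17
draw d_6=3: τ_6=5, arrival time A_6=22
draw d_7=4: τ_7=5, arrival time A_7=27
draw d_8=4: τ_8=5, arrival time A_8=32
draw d_9=2: τ_9=4, arrival time A_9=36
draw d_10=2: τ_10=4, arrival time A_10=40
N_t over t=0..10: 0:0 1:0 2:0 3:0 4:0 5:1 6:2 7:2 8:2 9:2 10:2


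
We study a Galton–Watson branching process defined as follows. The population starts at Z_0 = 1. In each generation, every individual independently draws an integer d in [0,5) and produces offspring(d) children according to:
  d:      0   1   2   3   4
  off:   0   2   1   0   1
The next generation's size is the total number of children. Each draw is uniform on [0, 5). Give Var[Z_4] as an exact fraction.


330624/390625

Outcome values over d=0..4: [0, 2, 1, 0, 1]
Σy = 4, Σy² = 6, M = 5
μ = 4/5 = 4/5,  σ² = 6/5 − (4/5)² = 14/25
V_0 = 0, E_0 = 1
V_1 = 14/25·E_0 + (4/5)²·V_0 = 14/25;  E_1 = 4/5
V_2 = 14/25·E_1 + (4/5)²·V_1 = 504/625;  E_2 = 16/25
V_3 = 14/25·E_2 + (4/5)²·V_2 = 13664/15625;  E_3 = 64/125
V_4 = 14/25·E_3 + (4/5)²·V_3 = 330624/390625;  E_4 = 256/625


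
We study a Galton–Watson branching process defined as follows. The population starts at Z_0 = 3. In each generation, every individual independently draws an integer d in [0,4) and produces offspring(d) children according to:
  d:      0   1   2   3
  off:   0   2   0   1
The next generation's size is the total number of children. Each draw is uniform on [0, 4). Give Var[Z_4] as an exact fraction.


Outcome values over d=0..3: [0, 2, 0, 1]
Σy = 3, Σy² = 5, M = 4
μ = 3/4 = 3/4,  σ² = 5/4 − (3/4)² = 11/16
V_0 = 0, E_0 = 3
V_1 = 11/16·E_0 + (3/4)²·V_0 = 33/16;  E_1 = 9/4
V_2 = 11/16·E_1 + (3/4)²·V_1 = 693/256;  E_2 = 27/16
V_3 = 11/16·E_2 + (3/4)²·V_2 = 10989/4096;  E_3 = 81/64
V_4 = 11/16·E_3 + (3/4)²·V_3 = 155925/65536;  E_4 = 243/256

155925/65536


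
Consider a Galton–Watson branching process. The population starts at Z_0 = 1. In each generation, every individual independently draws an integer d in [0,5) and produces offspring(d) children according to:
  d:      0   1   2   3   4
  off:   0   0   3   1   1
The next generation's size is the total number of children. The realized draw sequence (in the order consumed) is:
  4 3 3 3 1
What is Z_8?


0

gen 0: Z_0=1, draws=[4], offspring=[1], Z_1=1
gen 1: Z_1=1, draws=[3], offspring=[1], Z_2=1
gen 2: Z_2=1, draws=[3], offspring=[1], Z_3=1
gen 3: Z_3=1, draws=[3], offspring=[1], Z_4=1
gen 4: Z_4=1, draws=[1], offspring=[0], Z_5=0
gen 5: Z_5=0, draws=[], offspring=[], Z_6=0
gen 6: Z_6=0, draws=[], offspring=[], Z_7=0
gen 7: Z_7=0, draws=[], offspring=[], Z_8=0


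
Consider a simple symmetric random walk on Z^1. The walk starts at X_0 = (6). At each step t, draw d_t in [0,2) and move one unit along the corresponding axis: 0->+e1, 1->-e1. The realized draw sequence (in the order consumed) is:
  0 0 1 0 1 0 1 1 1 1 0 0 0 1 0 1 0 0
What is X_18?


(8)

t=0: X=(6), d=0 → +e1, X_1=(7)
t=1: X=(7), d=0 → +e1, X_2=(8)
t=2: X=(8), d=1 → -e1, X_3=(7)
t=3: X=(7), d=0 → +e1, X_4=(8)
t=4: X=(8), d=1 → -e1, X_5=(7)
t=5: X=(7), d=0 → +e1, X_6=(8)
t=6: X=(8), d=1 → -e1, X_7=(7)
t=7: X=(7), d=1 → -e1, X_8=(6)
t=8: X=(6), d=1 → -e1, X_9=(5)
t=9: X=(5), d=1 → -e1, X_10=(4)
t=10: X=(4), d=0 → +e1, X_11=(5)
t=11: X=(5), d=0 → +e1, X_12=(6)
t=12: X=(6), d=0 → +e1, X_13=(7)
t=13: X=(7), d=1 → -e1, X_14=(6)
t=14: X=(6), d=0 → +e1, X_15=(7)
t=15: X=(7), d=1 → -e1, X_16=(6)
t=16: X=(6), d=0 → +e1, X_17=(7)
t=17: X=(7), d=0 → +e1, X_18=(8)


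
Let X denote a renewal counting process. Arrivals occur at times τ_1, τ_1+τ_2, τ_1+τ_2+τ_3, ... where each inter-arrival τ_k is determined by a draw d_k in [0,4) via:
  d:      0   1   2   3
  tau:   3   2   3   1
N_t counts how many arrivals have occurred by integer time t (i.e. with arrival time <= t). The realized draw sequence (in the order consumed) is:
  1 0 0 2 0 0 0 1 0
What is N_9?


3

draw d_1=1: τ_1=2, arrival time A_1=2
draw d_2=0: τ_2=3, arrival time A_2=5
draw d_3=0: τ_3=3, arrival time A_3=8
draw d_4=2: τ_4=3, arrival time A_4=11
draw d_5=0: τ_5=3, arrival time A_5=14
draw d_6=0: τ_6=3, arrival time A_6=17
draw d_7=0: τ_7=3, arrival time A_7=20
draw d_8=1: τ_8=2, arrival time A_8=22
draw d_9=0: τ_9=3, arrival time A_9=25
N_t over t=0..9: 0:0 1:0 2:1 3:1 4:1 5:2 6:2 7:2 8:3 9:3


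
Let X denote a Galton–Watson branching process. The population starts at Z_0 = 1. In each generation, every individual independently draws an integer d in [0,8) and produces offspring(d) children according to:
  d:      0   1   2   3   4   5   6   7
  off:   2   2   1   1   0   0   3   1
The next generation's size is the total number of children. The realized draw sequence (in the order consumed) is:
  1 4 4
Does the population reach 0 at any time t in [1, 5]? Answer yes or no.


yes

gen 0: Z_0=1, draws=[1], offspring=[2], Z_1=2
gen 1: Z_1=2, draws=[4, 4], offspring=[0, 0], Z_2=0
gen 2: Z_2=0, draws=[], offspring=[], Z_3=0
gen 3: Z_3=0, draws=[], offspring=[], Z_4=0
gen 4: Z_4=0, draws=[], offspring=[], Z_5=0


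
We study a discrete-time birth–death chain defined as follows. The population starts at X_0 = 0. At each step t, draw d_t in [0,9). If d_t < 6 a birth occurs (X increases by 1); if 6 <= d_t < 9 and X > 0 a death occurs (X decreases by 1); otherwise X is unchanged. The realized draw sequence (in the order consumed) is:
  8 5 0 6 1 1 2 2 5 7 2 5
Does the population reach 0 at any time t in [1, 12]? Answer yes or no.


t=0: X=0, d=8 → hold, X_1=0
t=1: X=0, d=5 → birth, X_2=1
t=2: X=1, d=0 → birth, X_3=2
t=3: X=2, d=6 → death, X_4=1
t=4: X=1, d=1 → birth, X_5=2
t=5: X=2, d=1 → birth, X_6=3
t=6: X=3, d=2 → birth, X_7=4
t=7: X=4, d=2 → birth, X_8=5
t=8: X=5, d=5 → birth, X_9=6
t=9: X=6, d=7 → death, X_10=5
t=10: X=5, d=2 → birth, X_11=6
t=11: X=6, d=5 → birth, X_12=7

yes


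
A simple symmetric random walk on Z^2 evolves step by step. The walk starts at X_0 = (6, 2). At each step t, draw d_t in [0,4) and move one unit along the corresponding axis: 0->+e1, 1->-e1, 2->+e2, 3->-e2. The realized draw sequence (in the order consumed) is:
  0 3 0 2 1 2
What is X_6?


t=0: X=(6, 2), d=0 → +e1, X_1=(7, 2)
t=1: X=(7, 2), d=3 → -e2, X_2=(7, 1)
t=2: X=(7, 1), d=0 → +e1, X_3=(8, 1)
t=3: X=(8, 1), d=2 → +e2, X_4=(8, 2)
t=4: X=(8, 2), d=1 → -e1, X_5=(7, 2)
t=5: X=(7, 2), d=2 → +e2, X_6=(7, 3)

(7, 3)


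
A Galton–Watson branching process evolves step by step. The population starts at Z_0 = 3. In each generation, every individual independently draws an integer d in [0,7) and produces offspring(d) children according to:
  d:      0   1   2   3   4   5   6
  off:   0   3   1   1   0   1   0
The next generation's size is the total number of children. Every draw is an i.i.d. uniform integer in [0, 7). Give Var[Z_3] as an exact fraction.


Outcome values over d=0..6: [0, 3, 1, 1, 0, 1, 0]
Σy = 6, Σy² = 12, M = 7
μ = 6/7 = 6/7,  σ² = 12/7 − (6/7)² = 48/49
V_0 = 0, E_0 = 3
V_1 = 48/49·E_0 + (6/7)²·V_0 = 144/49;  E_1 = 18/7
V_2 = 48/49·E_1 + (6/7)²·V_1 = 11232/2401;  E_2 = 108/49
V_3 = 48/49·E_2 + (6/7)²·V_2 = 658368/117649;  E_3 = 648/343

658368/117649
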